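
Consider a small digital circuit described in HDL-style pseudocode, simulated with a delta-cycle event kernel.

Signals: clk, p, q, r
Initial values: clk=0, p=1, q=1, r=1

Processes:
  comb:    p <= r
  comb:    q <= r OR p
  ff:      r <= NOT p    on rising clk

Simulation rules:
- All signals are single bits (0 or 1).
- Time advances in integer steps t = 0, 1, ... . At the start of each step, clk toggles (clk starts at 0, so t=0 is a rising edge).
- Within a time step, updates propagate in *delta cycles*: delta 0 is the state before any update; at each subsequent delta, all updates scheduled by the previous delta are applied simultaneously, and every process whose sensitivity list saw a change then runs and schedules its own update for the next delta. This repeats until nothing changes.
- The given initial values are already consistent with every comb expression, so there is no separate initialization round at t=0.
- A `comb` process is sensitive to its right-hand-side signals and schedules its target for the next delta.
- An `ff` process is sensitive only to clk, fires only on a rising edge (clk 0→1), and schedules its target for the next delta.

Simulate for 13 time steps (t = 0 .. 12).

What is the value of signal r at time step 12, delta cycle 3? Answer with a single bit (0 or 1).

t=0 Δ0: q=1 p=1 clk=0 r=1
  Δ1: clk:0→1
  Δ2: r:1→0
  Δ3: p:1→0
  Δ4: q:1→0
  (4Δ to stable)
t=1 Δ0: q=0 p=0 clk=1 r=0
  Δ1: clk:1→0
  (1Δ to stable)
t=2 Δ0: q=0 p=0 clk=0 r=0
  Δ1: clk:0→1
  Δ2: r:0→1
  Δ3: q:0→1, p:0→1
  (3Δ to stable)
t=3 Δ0: q=1 p=1 clk=1 r=1
  Δ1: clk:1→0
  (1Δ to stable)
t=4 Δ0: q=1 p=1 clk=0 r=1
  Δ1: clk:0→1
  Δ2: r:1→0
  Δ3: p:1→0
  Δ4: q:1→0
  (4Δ to stable)
t=5 Δ0: q=0 p=0 clk=1 r=0
  Δ1: clk:1→0
  (1Δ to stable)
t=6 Δ0: q=0 p=0 clk=0 r=0
  Δ1: clk:0→1
  Δ2: r:0→1
  Δ3: q:0→1, p:0→1
  (3Δ to stable)
t=7 Δ0: q=1 p=1 clk=1 r=1
  Δ1: clk:1→0
  (1Δ to stable)
t=8 Δ0: q=1 p=1 clk=0 r=1
  Δ1: clk:0→1
  Δ2: r:1→0
  Δ3: p:1→0
  Δ4: q:1→0
  (4Δ to stable)
t=9 Δ0: q=0 p=0 clk=1 r=0
  Δ1: clk:1→0
  (1Δ to stable)
t=10 Δ0: q=0 p=0 clk=0 r=0
  Δ1: clk:0→1
  Δ2: r:0→1
  Δ3: q:0→1, p:0→1
  (3Δ to stable)
t=11 Δ0: q=1 p=1 clk=1 r=1
  Δ1: clk:1→0
  (1Δ to stable)
t=12 Δ0: q=1 p=1 clk=0 r=1
  Δ1: clk:0→1
  Δ2: r:1→0
  Δ3: p:1→0
  Δ4: q:1→0
  (4Δ to stable)

0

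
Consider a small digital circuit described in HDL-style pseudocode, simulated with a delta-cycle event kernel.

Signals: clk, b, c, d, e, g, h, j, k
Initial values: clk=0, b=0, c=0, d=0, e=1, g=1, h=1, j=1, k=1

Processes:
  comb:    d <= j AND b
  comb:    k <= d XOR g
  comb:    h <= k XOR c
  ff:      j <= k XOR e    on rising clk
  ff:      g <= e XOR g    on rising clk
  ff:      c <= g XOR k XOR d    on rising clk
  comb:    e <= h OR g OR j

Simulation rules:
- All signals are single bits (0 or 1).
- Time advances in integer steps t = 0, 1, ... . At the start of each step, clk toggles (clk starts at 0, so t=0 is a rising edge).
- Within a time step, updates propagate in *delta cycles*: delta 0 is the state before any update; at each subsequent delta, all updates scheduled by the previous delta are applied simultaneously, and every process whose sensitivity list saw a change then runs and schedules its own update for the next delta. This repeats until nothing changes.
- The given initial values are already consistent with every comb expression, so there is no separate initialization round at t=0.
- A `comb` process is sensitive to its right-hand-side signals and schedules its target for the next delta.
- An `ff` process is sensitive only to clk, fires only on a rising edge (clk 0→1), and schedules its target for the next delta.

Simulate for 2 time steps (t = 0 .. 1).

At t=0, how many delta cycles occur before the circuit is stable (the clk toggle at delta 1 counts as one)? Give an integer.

[bits: g,b,clk,h,k,d,j,e,c]
t=0: Δ0=100110110 Δ1=101110110 Δ2=001110010 Δ3=001100010 Δ4=001000010 Δ5=001000000 | 5Δ
t=1: Δ0=001000000 Δ1=000000000 | 1Δ

5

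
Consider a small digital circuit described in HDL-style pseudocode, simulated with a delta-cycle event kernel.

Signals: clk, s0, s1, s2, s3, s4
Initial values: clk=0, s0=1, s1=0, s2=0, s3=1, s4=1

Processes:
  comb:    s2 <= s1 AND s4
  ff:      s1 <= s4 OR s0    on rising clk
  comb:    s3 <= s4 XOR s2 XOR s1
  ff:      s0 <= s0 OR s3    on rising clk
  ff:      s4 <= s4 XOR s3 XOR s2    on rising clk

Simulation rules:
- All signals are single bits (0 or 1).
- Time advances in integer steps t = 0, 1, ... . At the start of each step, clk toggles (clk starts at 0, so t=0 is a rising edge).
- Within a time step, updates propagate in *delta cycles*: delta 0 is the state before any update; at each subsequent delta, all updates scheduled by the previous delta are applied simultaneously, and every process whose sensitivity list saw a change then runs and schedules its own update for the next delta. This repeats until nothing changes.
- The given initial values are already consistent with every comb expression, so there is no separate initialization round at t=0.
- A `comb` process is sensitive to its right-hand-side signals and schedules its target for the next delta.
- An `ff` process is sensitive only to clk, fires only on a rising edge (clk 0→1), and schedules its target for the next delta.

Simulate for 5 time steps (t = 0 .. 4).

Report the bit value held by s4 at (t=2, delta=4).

[bits: s2,s1,s3,s4,s0,clk]
t=0: Δ0=001110 Δ1=001111 Δ2=011011 | 2Δ
t=1: Δ0=011011 Δ1=011010 | 1Δ
t=2: Δ0=011010 Δ1=011011 Δ2=011111 Δ3=110111 Δ4=111111 | 4Δ
t=3: Δ0=111111 Δ1=111110 | 1Δ
t=4: Δ0=111110 Δ1=111111 | 1Δ

1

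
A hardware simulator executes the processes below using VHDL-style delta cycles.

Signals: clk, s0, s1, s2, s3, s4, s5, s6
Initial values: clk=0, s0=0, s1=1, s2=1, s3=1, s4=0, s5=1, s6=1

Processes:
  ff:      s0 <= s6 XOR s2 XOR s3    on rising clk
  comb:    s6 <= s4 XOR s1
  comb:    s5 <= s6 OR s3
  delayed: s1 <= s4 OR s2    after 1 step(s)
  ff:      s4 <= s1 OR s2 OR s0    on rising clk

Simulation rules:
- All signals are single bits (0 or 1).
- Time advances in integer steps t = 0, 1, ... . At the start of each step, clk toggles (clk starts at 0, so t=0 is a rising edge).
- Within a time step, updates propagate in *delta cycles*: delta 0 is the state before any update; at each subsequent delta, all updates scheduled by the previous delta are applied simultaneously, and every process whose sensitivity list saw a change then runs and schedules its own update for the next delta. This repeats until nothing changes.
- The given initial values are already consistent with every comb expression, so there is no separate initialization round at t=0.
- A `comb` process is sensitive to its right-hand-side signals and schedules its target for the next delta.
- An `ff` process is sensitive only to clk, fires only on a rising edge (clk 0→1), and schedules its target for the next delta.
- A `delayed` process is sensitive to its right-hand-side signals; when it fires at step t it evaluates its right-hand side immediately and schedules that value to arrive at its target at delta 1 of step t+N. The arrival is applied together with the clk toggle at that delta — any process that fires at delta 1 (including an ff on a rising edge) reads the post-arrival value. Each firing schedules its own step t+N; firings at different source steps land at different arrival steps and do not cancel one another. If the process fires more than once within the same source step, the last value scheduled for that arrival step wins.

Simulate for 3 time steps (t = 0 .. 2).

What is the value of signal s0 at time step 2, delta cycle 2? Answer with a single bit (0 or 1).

0

t0.Δ0 s1=1 s6=1 s0=0 clk=0 s2=1 s4=0 s5=1 s3=1
t0.Δ1 s1=1 s6=1 s0=0 clk=1 s2=1 s4=0 s5=1 s3=1
t0.Δ2 s1=1 s6=1 s0=1 clk=1 s2=1 s4=1 s5=1 s3=1
t0.Δ3 s1=1 s6=0 s0=1 clk=1 s2=1 s4=1 s5=1 s3=1
t1.Δ0 s1=1 s6=0 s0=1 clk=1 s2=1 s4=1 s5=1 s3=1
t1.Δ1 s1=1 s6=0 s0=1 clk=0 s2=1 s4=1 s5=1 s3=1
t2.Δ0 s1=1 s6=0 s0=1 clk=0 s2=1 s4=1 s5=1 s3=1
t2.Δ1 s1=1 s6=0 s0=1 clk=1 s2=1 s4=1 s5=1 s3=1
t2.Δ2 s1=1 s6=0 s0=0 clk=1 s2=1 s4=1 s5=1 s3=1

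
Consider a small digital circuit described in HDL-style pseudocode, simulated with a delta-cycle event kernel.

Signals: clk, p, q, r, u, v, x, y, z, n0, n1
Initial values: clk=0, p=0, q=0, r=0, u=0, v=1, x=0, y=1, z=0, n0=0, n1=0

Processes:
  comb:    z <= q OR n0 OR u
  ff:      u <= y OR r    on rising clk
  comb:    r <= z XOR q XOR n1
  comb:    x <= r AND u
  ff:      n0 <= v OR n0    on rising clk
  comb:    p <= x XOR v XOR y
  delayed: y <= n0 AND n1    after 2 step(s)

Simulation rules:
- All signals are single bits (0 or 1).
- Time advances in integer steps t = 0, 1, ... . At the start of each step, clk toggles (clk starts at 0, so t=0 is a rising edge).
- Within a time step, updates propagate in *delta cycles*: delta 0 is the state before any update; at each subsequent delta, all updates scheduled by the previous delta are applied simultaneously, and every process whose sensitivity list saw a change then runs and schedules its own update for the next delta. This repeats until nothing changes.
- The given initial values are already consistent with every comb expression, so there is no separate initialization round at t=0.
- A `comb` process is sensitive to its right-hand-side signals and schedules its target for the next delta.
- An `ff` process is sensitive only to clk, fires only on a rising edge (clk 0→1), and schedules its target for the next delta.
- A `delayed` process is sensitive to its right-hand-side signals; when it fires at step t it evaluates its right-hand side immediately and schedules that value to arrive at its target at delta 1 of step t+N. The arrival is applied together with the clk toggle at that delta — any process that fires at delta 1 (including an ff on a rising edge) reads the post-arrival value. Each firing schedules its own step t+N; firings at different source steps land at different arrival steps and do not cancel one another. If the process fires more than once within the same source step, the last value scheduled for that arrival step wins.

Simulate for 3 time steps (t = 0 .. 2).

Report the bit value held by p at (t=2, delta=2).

0

[bits: x,q,p,n1,n0,v,clk,u,r,z,y]
t=0: Δ0=00000100001 Δ1=00000110001 Δ2=00001111001 Δ3=00001111011 Δ4=00001111111 Δ5=10001111111 Δ6=10101111111 | 6Δ
t=1: Δ0=10101111111 Δ1=10101101111 | 1Δ
t=2: Δ0=10101101111 Δ1=10101111110 Δ2=10001111110 | 2Δ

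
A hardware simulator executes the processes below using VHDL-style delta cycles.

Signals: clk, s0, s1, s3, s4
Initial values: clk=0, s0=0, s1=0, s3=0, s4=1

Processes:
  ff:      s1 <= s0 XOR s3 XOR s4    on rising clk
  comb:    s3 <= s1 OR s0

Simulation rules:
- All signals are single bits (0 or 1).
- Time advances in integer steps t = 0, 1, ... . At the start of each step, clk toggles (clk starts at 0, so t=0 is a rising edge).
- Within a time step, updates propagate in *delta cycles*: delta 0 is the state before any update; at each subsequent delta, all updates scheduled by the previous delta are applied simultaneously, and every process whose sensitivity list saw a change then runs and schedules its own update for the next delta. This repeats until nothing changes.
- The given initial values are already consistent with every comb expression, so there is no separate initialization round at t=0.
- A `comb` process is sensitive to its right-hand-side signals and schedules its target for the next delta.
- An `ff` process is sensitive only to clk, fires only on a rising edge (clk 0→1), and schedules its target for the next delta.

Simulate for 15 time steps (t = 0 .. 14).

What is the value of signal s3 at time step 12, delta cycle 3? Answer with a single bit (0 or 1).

t=0 Δ0: s3=0 s0=0 s4=1 clk=0 s1=0
  Δ1: clk:0→1
  Δ2: s1:0→1
  Δ3: s3:0→1
  (3Δ to stable)
t=1 Δ0: s3=1 s0=0 s4=1 clk=1 s1=1
  Δ1: clk:1→0
  (1Δ to stable)
t=2 Δ0: s3=1 s0=0 s4=1 clk=0 s1=1
  Δ1: clk:0→1
  Δ2: s1:1→0
  Δ3: s3:1→0
  (3Δ to stable)
t=3 Δ0: s3=0 s0=0 s4=1 clk=1 s1=0
  Δ1: clk:1→0
  (1Δ to stable)
t=4 Δ0: s3=0 s0=0 s4=1 clk=0 s1=0
  Δ1: clk:0→1
  Δ2: s1:0→1
  Δ3: s3:0→1
  (3Δ to stable)
t=5 Δ0: s3=1 s0=0 s4=1 clk=1 s1=1
  Δ1: clk:1→0
  (1Δ to stable)
t=6 Δ0: s3=1 s0=0 s4=1 clk=0 s1=1
  Δ1: clk:0→1
  Δ2: s1:1→0
  Δ3: s3:1→0
  (3Δ to stable)
t=7 Δ0: s3=0 s0=0 s4=1 clk=1 s1=0
  Δ1: clk:1→0
  (1Δ to stable)
t=8 Δ0: s3=0 s0=0 s4=1 clk=0 s1=0
  Δ1: clk:0→1
  Δ2: s1:0→1
  Δ3: s3:0→1
  (3Δ to stable)
t=9 Δ0: s3=1 s0=0 s4=1 clk=1 s1=1
  Δ1: clk:1→0
  (1Δ to stable)
t=10 Δ0: s3=1 s0=0 s4=1 clk=0 s1=1
  Δ1: clk:0→1
  Δ2: s1:1→0
  Δ3: s3:1→0
  (3Δ to stable)
t=11 Δ0: s3=0 s0=0 s4=1 clk=1 s1=0
  Δ1: clk:1→0
  (1Δ to stable)
t=12 Δ0: s3=0 s0=0 s4=1 clk=0 s1=0
  Δ1: clk:0→1
  Δ2: s1:0→1
  Δ3: s3:0→1
  (3Δ to stable)
t=13 Δ0: s3=1 s0=0 s4=1 clk=1 s1=1
  Δ1: clk:1→0
  (1Δ to stable)
t=14 Δ0: s3=1 s0=0 s4=1 clk=0 s1=1
  Δ1: clk:0→1
  Δ2: s1:1→0
  Δ3: s3:1→0
  (3Δ to stable)

1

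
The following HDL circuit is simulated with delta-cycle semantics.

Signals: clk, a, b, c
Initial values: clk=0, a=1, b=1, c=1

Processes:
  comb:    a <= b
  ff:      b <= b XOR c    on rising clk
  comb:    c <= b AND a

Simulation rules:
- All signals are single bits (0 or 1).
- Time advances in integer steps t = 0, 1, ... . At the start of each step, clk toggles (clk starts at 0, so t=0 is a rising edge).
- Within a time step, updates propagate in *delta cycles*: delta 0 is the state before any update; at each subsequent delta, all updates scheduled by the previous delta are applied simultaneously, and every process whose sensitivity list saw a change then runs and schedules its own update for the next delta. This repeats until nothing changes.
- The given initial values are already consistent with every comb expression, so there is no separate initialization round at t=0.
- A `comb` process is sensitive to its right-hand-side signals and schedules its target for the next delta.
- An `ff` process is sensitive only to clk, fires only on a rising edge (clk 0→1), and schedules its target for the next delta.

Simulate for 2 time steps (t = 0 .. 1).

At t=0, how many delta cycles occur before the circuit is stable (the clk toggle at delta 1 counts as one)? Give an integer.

3

t0.Δ0 b=1 clk=0 a=1 c=1
t0.Δ1 b=1 clk=1 a=1 c=1
t0.Δ2 b=0 clk=1 a=1 c=1
t0.Δ3 b=0 clk=1 a=0 c=0
t1.Δ0 b=0 clk=1 a=0 c=0
t1.Δ1 b=0 clk=0 a=0 c=0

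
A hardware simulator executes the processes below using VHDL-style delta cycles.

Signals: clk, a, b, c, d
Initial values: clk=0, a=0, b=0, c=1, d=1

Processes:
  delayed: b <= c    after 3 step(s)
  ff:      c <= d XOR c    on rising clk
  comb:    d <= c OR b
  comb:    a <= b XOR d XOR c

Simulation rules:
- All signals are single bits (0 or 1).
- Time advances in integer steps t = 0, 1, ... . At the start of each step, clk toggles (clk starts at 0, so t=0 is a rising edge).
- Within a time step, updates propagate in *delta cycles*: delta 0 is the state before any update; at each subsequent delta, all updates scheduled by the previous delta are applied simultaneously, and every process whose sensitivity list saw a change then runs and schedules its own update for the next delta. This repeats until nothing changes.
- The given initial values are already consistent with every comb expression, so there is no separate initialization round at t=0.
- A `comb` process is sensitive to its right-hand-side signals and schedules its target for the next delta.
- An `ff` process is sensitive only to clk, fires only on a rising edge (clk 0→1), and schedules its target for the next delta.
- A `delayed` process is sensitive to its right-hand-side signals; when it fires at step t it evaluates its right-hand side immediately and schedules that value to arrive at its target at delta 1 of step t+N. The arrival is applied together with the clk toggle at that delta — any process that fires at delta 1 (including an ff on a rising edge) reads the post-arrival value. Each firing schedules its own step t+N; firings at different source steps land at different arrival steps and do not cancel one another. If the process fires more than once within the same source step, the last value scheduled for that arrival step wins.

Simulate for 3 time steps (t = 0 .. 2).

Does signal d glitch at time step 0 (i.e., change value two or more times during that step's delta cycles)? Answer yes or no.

no

t0.Δ0 b=0 clk=0 d=1 a=0 c=1
t0.Δ1 b=0 clk=1 d=1 a=0 c=1
t0.Δ2 b=0 clk=1 d=1 a=0 c=0
t0.Δ3 b=0 clk=1 d=0 a=1 c=0
t0.Δ4 b=0 clk=1 d=0 a=0 c=0
t1.Δ0 b=0 clk=1 d=0 a=0 c=0
t1.Δ1 b=0 clk=0 d=0 a=0 c=0
t2.Δ0 b=0 clk=0 d=0 a=0 c=0
t2.Δ1 b=0 clk=1 d=0 a=0 c=0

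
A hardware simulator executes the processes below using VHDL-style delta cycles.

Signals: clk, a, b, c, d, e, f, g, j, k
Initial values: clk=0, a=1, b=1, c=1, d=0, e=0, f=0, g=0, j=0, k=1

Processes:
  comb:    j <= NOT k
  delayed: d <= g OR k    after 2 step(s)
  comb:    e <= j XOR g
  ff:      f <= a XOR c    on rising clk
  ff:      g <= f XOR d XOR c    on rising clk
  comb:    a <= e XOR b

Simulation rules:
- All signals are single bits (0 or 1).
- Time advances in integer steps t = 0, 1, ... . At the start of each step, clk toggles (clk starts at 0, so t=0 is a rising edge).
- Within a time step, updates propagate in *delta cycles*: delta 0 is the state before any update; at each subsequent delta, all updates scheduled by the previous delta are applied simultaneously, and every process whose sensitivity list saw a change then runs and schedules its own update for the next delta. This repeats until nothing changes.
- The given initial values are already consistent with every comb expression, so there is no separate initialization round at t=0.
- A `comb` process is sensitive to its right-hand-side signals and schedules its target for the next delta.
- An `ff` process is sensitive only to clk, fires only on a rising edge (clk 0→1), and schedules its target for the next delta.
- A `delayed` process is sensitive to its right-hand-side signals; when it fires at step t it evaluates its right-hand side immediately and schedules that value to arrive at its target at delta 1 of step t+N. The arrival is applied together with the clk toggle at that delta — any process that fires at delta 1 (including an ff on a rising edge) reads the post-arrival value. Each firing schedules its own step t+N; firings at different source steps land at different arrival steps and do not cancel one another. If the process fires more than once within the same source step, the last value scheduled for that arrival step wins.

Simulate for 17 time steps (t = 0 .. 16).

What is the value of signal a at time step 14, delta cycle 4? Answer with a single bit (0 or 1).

1

t=0 Δ0: d=0 a=1 clk=0 j=0 b=1 f=0 e=0 c=1 g=0 k=1
  Δ1: clk:0→1
  Δ2: g:0→1
  Δ3: e:0→1
  Δ4: a:1→0
  (4Δ to stable)
t=1 Δ0: d=0 a=0 clk=1 j=0 b=1 f=0 e=1 c=1 g=1 k=1
  Δ1: clk:1→0
  (1Δ to stable)
t=2 Δ0: d=0 a=0 clk=0 j=0 b=1 f=0 e=1 c=1 g=1 k=1
  Δ1: d:0→1, clk:0→1
  Δ2: f:0→1, g:1→0
  Δ3: e:1→0
  Δ4: a:0→1
  (4Δ to stable)
t=3 Δ0: d=1 a=1 clk=1 j=0 b=1 f=1 e=0 c=1 g=0 k=1
  Δ1: clk:1→0
  (1Δ to stable)
t=4 Δ0: d=1 a=1 clk=0 j=0 b=1 f=1 e=0 c=1 g=0 k=1
  Δ1: clk:0→1
  Δ2: f:1→0, g:0→1
  Δ3: e:0→1
  Δ4: a:1→0
  (4Δ to stable)
t=5 Δ0: d=1 a=0 clk=1 j=0 b=1 f=0 e=1 c=1 g=1 k=1
  Δ1: clk:1→0
  (1Δ to stable)
t=6 Δ0: d=1 a=0 clk=0 j=0 b=1 f=0 e=1 c=1 g=1 k=1
  Δ1: clk:0→1
  Δ2: f:0→1, g:1→0
  Δ3: e:1→0
  Δ4: a:0→1
  (4Δ to stable)
t=7 Δ0: d=1 a=1 clk=1 j=0 b=1 f=1 e=0 c=1 g=0 k=1
  Δ1: clk:1→0
  (1Δ to stable)
t=8 Δ0: d=1 a=1 clk=0 j=0 b=1 f=1 e=0 c=1 g=0 k=1
  Δ1: clk:0→1
  Δ2: f:1→0, g:0→1
  Δ3: e:0→1
  Δ4: a:1→0
  (4Δ to stable)
t=9 Δ0: d=1 a=0 clk=1 j=0 b=1 f=0 e=1 c=1 g=1 k=1
  Δ1: clk:1→0
  (1Δ to stable)
t=10 Δ0: d=1 a=0 clk=0 j=0 b=1 f=0 e=1 c=1 g=1 k=1
  Δ1: clk:0→1
  Δ2: f:0→1, g:1→0
  Δ3: e:1→0
  Δ4: a:0→1
  (4Δ to stable)
t=11 Δ0: d=1 a=1 clk=1 j=0 b=1 f=1 e=0 c=1 g=0 k=1
  Δ1: clk:1→0
  (1Δ to stable)
t=12 Δ0: d=1 a=1 clk=0 j=0 b=1 f=1 e=0 c=1 g=0 k=1
  Δ1: clk:0→1
  Δ2: f:1→0, g:0→1
  Δ3: e:0→1
  Δ4: a:1→0
  (4Δ to stable)
t=13 Δ0: d=1 a=0 clk=1 j=0 b=1 f=0 e=1 c=1 g=1 k=1
  Δ1: clk:1→0
  (1Δ to stable)
t=14 Δ0: d=1 a=0 clk=0 j=0 b=1 f=0 e=1 c=1 g=1 k=1
  Δ1: clk:0→1
  Δ2: f:0→1, g:1→0
  Δ3: e:1→0
  Δ4: a:0→1
  (4Δ to stable)
t=15 Δ0: d=1 a=1 clk=1 j=0 b=1 f=1 e=0 c=1 g=0 k=1
  Δ1: clk:1→0
  (1Δ to stable)
t=16 Δ0: d=1 a=1 clk=0 j=0 b=1 f=1 e=0 c=1 g=0 k=1
  Δ1: clk:0→1
  Δ2: f:1→0, g:0→1
  Δ3: e:0→1
  Δ4: a:1→0
  (4Δ to stable)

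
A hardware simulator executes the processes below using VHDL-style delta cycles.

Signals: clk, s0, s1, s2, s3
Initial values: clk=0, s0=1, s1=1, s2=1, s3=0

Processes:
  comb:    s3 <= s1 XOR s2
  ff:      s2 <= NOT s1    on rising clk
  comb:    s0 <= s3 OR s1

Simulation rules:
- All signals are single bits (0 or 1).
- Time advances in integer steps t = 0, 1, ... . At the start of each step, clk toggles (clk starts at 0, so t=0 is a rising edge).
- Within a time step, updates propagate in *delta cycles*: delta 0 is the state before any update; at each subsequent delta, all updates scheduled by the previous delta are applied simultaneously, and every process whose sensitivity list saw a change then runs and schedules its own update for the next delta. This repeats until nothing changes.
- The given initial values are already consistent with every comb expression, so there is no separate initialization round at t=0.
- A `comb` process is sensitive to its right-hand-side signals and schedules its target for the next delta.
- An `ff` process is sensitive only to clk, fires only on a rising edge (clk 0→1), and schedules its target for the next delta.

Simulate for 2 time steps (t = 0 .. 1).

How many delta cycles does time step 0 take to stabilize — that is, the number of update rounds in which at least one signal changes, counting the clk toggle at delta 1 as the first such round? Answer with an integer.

t0.Δ0 s0=1 s2=1 s3=0 clk=0 s1=1
t0.Δ1 s0=1 s2=1 s3=0 clk=1 s1=1
t0.Δ2 s0=1 s2=0 s3=0 clk=1 s1=1
t0.Δ3 s0=1 s2=0 s3=1 clk=1 s1=1
t1.Δ0 s0=1 s2=0 s3=1 clk=1 s1=1
t1.Δ1 s0=1 s2=0 s3=1 clk=0 s1=1

3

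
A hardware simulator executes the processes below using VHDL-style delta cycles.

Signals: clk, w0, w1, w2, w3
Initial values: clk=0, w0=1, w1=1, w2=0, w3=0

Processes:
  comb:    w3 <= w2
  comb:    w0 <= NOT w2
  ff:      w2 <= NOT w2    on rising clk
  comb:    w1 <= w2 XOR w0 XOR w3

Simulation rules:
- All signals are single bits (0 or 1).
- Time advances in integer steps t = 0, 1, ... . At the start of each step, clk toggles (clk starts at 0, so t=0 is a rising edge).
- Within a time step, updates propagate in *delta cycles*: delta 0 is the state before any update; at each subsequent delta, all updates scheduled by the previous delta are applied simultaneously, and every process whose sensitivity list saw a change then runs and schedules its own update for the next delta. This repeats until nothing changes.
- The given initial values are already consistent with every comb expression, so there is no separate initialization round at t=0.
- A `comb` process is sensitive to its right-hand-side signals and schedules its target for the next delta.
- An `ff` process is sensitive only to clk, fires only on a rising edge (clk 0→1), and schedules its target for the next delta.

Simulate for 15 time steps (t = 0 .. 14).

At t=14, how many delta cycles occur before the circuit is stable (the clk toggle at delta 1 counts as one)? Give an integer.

3

t=0 Δ0: w3=0 w0=1 w1=1 clk=0 w2=0
  Δ1: clk:0→1
  Δ2: w2:0→1
  Δ3: w3:0→1, w0:1→0, w1:1→0
  (3Δ to stable)
t=1 Δ0: w3=1 w0=0 w1=0 clk=1 w2=1
  Δ1: clk:1→0
  (1Δ to stable)
t=2 Δ0: w3=1 w0=0 w1=0 clk=0 w2=1
  Δ1: clk:0→1
  Δ2: w2:1→0
  Δ3: w3:1→0, w0:0→1, w1:0→1
  (3Δ to stable)
t=3 Δ0: w3=0 w0=1 w1=1 clk=1 w2=0
  Δ1: clk:1→0
  (1Δ to stable)
t=4 Δ0: w3=0 w0=1 w1=1 clk=0 w2=0
  Δ1: clk:0→1
  Δ2: w2:0→1
  Δ3: w3:0→1, w0:1→0, w1:1→0
  (3Δ to stable)
t=5 Δ0: w3=1 w0=0 w1=0 clk=1 w2=1
  Δ1: clk:1→0
  (1Δ to stable)
t=6 Δ0: w3=1 w0=0 w1=0 clk=0 w2=1
  Δ1: clk:0→1
  Δ2: w2:1→0
  Δ3: w3:1→0, w0:0→1, w1:0→1
  (3Δ to stable)
t=7 Δ0: w3=0 w0=1 w1=1 clk=1 w2=0
  Δ1: clk:1→0
  (1Δ to stable)
t=8 Δ0: w3=0 w0=1 w1=1 clk=0 w2=0
  Δ1: clk:0→1
  Δ2: w2:0→1
  Δ3: w3:0→1, w0:1→0, w1:1→0
  (3Δ to stable)
t=9 Δ0: w3=1 w0=0 w1=0 clk=1 w2=1
  Δ1: clk:1→0
  (1Δ to stable)
t=10 Δ0: w3=1 w0=0 w1=0 clk=0 w2=1
  Δ1: clk:0→1
  Δ2: w2:1→0
  Δ3: w3:1→0, w0:0→1, w1:0→1
  (3Δ to stable)
t=11 Δ0: w3=0 w0=1 w1=1 clk=1 w2=0
  Δ1: clk:1→0
  (1Δ to stable)
t=12 Δ0: w3=0 w0=1 w1=1 clk=0 w2=0
  Δ1: clk:0→1
  Δ2: w2:0→1
  Δ3: w3:0→1, w0:1→0, w1:1→0
  (3Δ to stable)
t=13 Δ0: w3=1 w0=0 w1=0 clk=1 w2=1
  Δ1: clk:1→0
  (1Δ to stable)
t=14 Δ0: w3=1 w0=0 w1=0 clk=0 w2=1
  Δ1: clk:0→1
  Δ2: w2:1→0
  Δ3: w3:1→0, w0:0→1, w1:0→1
  (3Δ to stable)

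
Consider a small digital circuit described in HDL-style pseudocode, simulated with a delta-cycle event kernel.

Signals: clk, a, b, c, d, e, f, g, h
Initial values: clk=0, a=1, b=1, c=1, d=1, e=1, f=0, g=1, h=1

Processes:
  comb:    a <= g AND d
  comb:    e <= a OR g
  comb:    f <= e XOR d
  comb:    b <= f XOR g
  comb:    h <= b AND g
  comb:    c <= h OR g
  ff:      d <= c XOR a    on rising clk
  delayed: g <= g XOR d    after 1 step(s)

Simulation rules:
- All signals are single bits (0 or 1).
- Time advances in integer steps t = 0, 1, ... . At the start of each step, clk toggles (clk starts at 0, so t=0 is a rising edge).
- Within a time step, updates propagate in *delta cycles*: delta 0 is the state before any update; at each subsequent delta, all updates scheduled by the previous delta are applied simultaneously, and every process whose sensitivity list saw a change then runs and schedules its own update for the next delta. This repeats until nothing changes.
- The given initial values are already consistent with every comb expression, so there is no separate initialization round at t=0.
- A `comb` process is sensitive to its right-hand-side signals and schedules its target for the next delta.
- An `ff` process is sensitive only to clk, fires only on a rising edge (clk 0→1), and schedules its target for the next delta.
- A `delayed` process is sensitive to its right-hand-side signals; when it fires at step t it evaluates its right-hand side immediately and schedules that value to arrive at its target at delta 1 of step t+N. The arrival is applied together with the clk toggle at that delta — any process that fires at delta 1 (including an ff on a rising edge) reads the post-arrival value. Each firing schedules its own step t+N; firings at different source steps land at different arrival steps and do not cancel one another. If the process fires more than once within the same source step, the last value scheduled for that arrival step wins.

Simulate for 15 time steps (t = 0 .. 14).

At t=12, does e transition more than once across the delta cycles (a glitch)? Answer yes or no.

no

t0.Δ0 h=1 g=1 a=1 d=1 c=1 f=0 e=1 b=1 clk=0
t0.Δ1 h=1 g=1 a=1 d=1 c=1 f=0 e=1 b=1 clk=1
t0.Δ2 h=1 g=1 a=1 d=0 c=1 f=0 e=1 b=1 clk=1
t0.Δ3 h=1 g=1 a=0 d=0 c=1 f=1 e=1 b=1 clk=1
t0.Δ4 h=1 g=1 a=0 d=0 c=1 f=1 e=1 b=0 clk=1
t0.Δ5 h=0 g=1 a=0 d=0 c=1 f=1 e=1 b=0 clk=1
t1.Δ0 h=0 g=1 a=0 d=0 c=1 f=1 e=1 b=0 clk=1
t1.Δ1 h=0 g=1 a=0 d=0 c=1 f=1 e=1 b=0 clk=0
t2.Δ0 h=0 g=1 a=0 d=0 c=1 f=1 e=1 b=0 clk=0
t2.Δ1 h=0 g=1 a=0 d=0 c=1 f=1 e=1 b=0 clk=1
t2.Δ2 h=0 g=1 a=0 d=1 c=1 f=1 e=1 b=0 clk=1
t2.Δ3 h=0 g=1 a=1 d=1 c=1 f=0 e=1 b=0 clk=1
t2.Δ4 h=0 g=1 a=1 d=1 c=1 f=0 e=1 b=1 clk=1
t2.Δ5 h=1 g=1 a=1 d=1 c=1 f=0 e=1 b=1 clk=1
t3.Δ0 h=1 g=1 a=1 d=1 c=1 f=0 e=1 b=1 clk=1
t3.Δ1 h=1 g=0 a=1 d=1 c=1 f=0 e=1 b=1 clk=0
t3.Δ2 h=0 g=0 a=0 d=1 c=1 f=0 e=1 b=0 clk=0
t3.Δ3 h=0 g=0 a=0 d=1 c=0 f=0 e=0 b=0 clk=0
t3.Δ4 h=0 g=0 a=0 d=1 c=0 f=1 e=0 b=0 clk=0
t3.Δ5 h=0 g=0 a=0 d=1 c=0 f=1 e=0 b=1 clk=0
t4.Δ0 h=0 g=0 a=0 d=1 c=0 f=1 e=0 b=1 clk=0
t4.Δ1 h=0 g=1 a=0 d=1 c=0 f=1 e=0 b=1 clk=1
t4.Δ2 h=1 g=1 a=1 d=0 c=1 f=1 e=1 b=0 clk=1
t4.Δ3 h=0 g=1 a=0 d=0 c=1 f=1 e=1 b=0 clk=1
t5.Δ0 h=0 g=1 a=0 d=0 c=1 f=1 e=1 b=0 clk=1
t5.Δ1 h=0 g=1 a=0 d=0 c=1 f=1 e=1 b=0 clk=0
t6.Δ0 h=0 g=1 a=0 d=0 c=1 f=1 e=1 b=0 clk=0
t6.Δ1 h=0 g=1 a=0 d=0 c=1 f=1 e=1 b=0 clk=1
t6.Δ2 h=0 g=1 a=0 d=1 c=1 f=1 e=1 b=0 clk=1
t6.Δ3 h=0 g=1 a=1 d=1 c=1 f=0 e=1 b=0 clk=1
t6.Δ4 h=0 g=1 a=1 d=1 c=1 f=0 e=1 b=1 clk=1
t6.Δ5 h=1 g=1 a=1 d=1 c=1 f=0 e=1 b=1 clk=1
t7.Δ0 h=1 g=1 a=1 d=1 c=1 f=0 e=1 b=1 clk=1
t7.Δ1 h=1 g=0 a=1 d=1 c=1 f=0 e=1 b=1 clk=0
t7.Δ2 h=0 g=0 a=0 d=1 c=1 f=0 e=1 b=0 clk=0
t7.Δ3 h=0 g=0 a=0 d=1 c=0 f=0 e=0 b=0 clk=0
t7.Δ4 h=0 g=0 a=0 d=1 c=0 f=1 e=0 b=0 clk=0
t7.Δ5 h=0 g=0 a=0 d=1 c=0 f=1 e=0 b=1 clk=0
t8.Δ0 h=0 g=0 a=0 d=1 c=0 f=1 e=0 b=1 clk=0
t8.Δ1 h=0 g=1 a=0 d=1 c=0 f=1 e=0 b=1 clk=1
t8.Δ2 h=1 g=1 a=1 d=0 c=1 f=1 e=1 b=0 clk=1
t8.Δ3 h=0 g=1 a=0 d=0 c=1 f=1 e=1 b=0 clk=1
t9.Δ0 h=0 g=1 a=0 d=0 c=1 f=1 e=1 b=0 clk=1
t9.Δ1 h=0 g=1 a=0 d=0 c=1 f=1 e=1 b=0 clk=0
t10.Δ0 h=0 g=1 a=0 d=0 c=1 f=1 e=1 b=0 clk=0
t10.Δ1 h=0 g=1 a=0 d=0 c=1 f=1 e=1 b=0 clk=1
t10.Δ2 h=0 g=1 a=0 d=1 c=1 f=1 e=1 b=0 clk=1
t10.Δ3 h=0 g=1 a=1 d=1 c=1 f=0 e=1 b=0 clk=1
t10.Δ4 h=0 g=1 a=1 d=1 c=1 f=0 e=1 b=1 clk=1
t10.Δ5 h=1 g=1 a=1 d=1 c=1 f=0 e=1 b=1 clk=1
t11.Δ0 h=1 g=1 a=1 d=1 c=1 f=0 e=1 b=1 clk=1
t11.Δ1 h=1 g=0 a=1 d=1 c=1 f=0 e=1 b=1 clk=0
t11.Δ2 h=0 g=0 a=0 d=1 c=1 f=0 e=1 b=0 clk=0
t11.Δ3 h=0 g=0 a=0 d=1 c=0 f=0 e=0 b=0 clk=0
t11.Δ4 h=0 g=0 a=0 d=1 c=0 f=1 e=0 b=0 clk=0
t11.Δ5 h=0 g=0 a=0 d=1 c=0 f=1 e=0 b=1 clk=0
t12.Δ0 h=0 g=0 a=0 d=1 c=0 f=1 e=0 b=1 clk=0
t12.Δ1 h=0 g=1 a=0 d=1 c=0 f=1 e=0 b=1 clk=1
t12.Δ2 h=1 g=1 a=1 d=0 c=1 f=1 e=1 b=0 clk=1
t12.Δ3 h=0 g=1 a=0 d=0 c=1 f=1 e=1 b=0 clk=1
t13.Δ0 h=0 g=1 a=0 d=0 c=1 f=1 e=1 b=0 clk=1
t13.Δ1 h=0 g=1 a=0 d=0 c=1 f=1 e=1 b=0 clk=0
t14.Δ0 h=0 g=1 a=0 d=0 c=1 f=1 e=1 b=0 clk=0
t14.Δ1 h=0 g=1 a=0 d=0 c=1 f=1 e=1 b=0 clk=1
t14.Δ2 h=0 g=1 a=0 d=1 c=1 f=1 e=1 b=0 clk=1
t14.Δ3 h=0 g=1 a=1 d=1 c=1 f=0 e=1 b=0 clk=1
t14.Δ4 h=0 g=1 a=1 d=1 c=1 f=0 e=1 b=1 clk=1
t14.Δ5 h=1 g=1 a=1 d=1 c=1 f=0 e=1 b=1 clk=1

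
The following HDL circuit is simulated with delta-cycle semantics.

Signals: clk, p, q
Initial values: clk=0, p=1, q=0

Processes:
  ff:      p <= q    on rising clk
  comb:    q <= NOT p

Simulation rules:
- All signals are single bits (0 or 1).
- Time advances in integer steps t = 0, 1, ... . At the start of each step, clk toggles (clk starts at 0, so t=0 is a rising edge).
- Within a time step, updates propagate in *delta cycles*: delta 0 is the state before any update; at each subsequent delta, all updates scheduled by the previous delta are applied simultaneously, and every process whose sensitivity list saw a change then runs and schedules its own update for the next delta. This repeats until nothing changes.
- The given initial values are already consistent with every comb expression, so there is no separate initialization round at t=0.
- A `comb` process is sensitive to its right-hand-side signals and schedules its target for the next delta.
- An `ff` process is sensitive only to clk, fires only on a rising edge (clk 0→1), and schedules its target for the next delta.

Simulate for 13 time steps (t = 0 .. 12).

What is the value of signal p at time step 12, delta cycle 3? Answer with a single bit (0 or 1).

t=0 Δ0: clk=0 p=1 q=0
  Δ1: clk:0→1
  Δ2: p:1→0
  Δ3: q:0→1
  (3Δ to stable)
t=1 Δ0: clk=1 p=0 q=1
  Δ1: clk:1→0
  (1Δ to stable)
t=2 Δ0: clk=0 p=0 q=1
  Δ1: clk:0→1
  Δ2: p:0→1
  Δ3: q:1→0
  (3Δ to stable)
t=3 Δ0: clk=1 p=1 q=0
  Δ1: clk:1→0
  (1Δ to stable)
t=4 Δ0: clk=0 p=1 q=0
  Δ1: clk:0→1
  Δ2: p:1→0
  Δ3: q:0→1
  (3Δ to stable)
t=5 Δ0: clk=1 p=0 q=1
  Δ1: clk:1→0
  (1Δ to stable)
t=6 Δ0: clk=0 p=0 q=1
  Δ1: clk:0→1
  Δ2: p:0→1
  Δ3: q:1→0
  (3Δ to stable)
t=7 Δ0: clk=1 p=1 q=0
  Δ1: clk:1→0
  (1Δ to stable)
t=8 Δ0: clk=0 p=1 q=0
  Δ1: clk:0→1
  Δ2: p:1→0
  Δ3: q:0→1
  (3Δ to stable)
t=9 Δ0: clk=1 p=0 q=1
  Δ1: clk:1→0
  (1Δ to stable)
t=10 Δ0: clk=0 p=0 q=1
  Δ1: clk:0→1
  Δ2: p:0→1
  Δ3: q:1→0
  (3Δ to stable)
t=11 Δ0: clk=1 p=1 q=0
  Δ1: clk:1→0
  (1Δ to stable)
t=12 Δ0: clk=0 p=1 q=0
  Δ1: clk:0→1
  Δ2: p:1→0
  Δ3: q:0→1
  (3Δ to stable)

0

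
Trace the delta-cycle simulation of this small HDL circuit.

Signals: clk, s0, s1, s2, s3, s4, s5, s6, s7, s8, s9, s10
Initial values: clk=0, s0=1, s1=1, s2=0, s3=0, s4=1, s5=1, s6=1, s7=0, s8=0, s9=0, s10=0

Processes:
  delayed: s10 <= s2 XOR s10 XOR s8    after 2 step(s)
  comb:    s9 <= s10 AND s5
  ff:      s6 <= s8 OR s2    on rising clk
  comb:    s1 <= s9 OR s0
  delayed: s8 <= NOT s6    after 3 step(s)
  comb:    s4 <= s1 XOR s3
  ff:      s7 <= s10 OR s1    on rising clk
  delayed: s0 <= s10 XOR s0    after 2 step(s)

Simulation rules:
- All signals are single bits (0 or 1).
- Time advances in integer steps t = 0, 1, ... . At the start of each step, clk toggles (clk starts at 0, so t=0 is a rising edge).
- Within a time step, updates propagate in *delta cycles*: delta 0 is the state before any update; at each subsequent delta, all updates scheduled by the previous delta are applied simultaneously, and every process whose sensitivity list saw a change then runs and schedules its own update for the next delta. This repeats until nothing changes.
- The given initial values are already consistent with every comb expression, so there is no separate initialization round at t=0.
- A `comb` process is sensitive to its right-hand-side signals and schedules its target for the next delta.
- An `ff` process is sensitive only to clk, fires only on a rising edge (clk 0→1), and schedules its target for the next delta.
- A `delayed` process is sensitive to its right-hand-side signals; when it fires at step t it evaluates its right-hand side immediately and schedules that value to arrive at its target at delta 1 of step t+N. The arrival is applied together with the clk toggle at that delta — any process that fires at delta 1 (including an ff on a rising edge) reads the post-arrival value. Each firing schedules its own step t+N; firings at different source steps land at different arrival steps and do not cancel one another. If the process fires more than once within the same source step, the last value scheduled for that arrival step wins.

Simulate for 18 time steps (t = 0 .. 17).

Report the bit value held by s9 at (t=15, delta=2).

t0.Δ0 s5=1 s2=0 s10=0 s4=1 s0=1 s9=0 s1=1 s7=0 s8=0 s3=0 s6=1 clk=0
t0.Δ1 s5=1 s2=0 s10=0 s4=1 s0=1 s9=0 s1=1 s7=0 s8=0 s3=0 s6=1 clk=1
t0.Δ2 s5=1 s2=0 s10=0 s4=1 s0=1 s9=0 s1=1 s7=1 s8=0 s3=0 s6=0 clk=1
t1.Δ0 s5=1 s2=0 s10=0 s4=1 s0=1 s9=0 s1=1 s7=1 s8=0 s3=0 s6=0 clk=1
t1.Δ1 s5=1 s2=0 s10=0 s4=1 s0=1 s9=0 s1=1 s7=1 s8=0 s3=0 s6=0 clk=0
t2.Δ0 s5=1 s2=0 s10=0 s4=1 s0=1 s9=0 s1=1 s7=1 s8=0 s3=0 s6=0 clk=0
t2.Δ1 s5=1 s2=0 s10=0 s4=1 s0=1 s9=0 s1=1 s7=1 s8=0 s3=0 s6=0 clk=1
t3.Δ0 s5=1 s2=0 s10=0 s4=1 s0=1 s9=0 s1=1 s7=1 s8=0 s3=0 s6=0 clk=1
t3.Δ1 s5=1 s2=0 s10=0 s4=1 s0=1 s9=0 s1=1 s7=1 s8=1 s3=0 s6=0 clk=0
t4.Δ0 s5=1 s2=0 s10=0 s4=1 s0=1 s9=0 s1=1 s7=1 s8=1 s3=0 s6=0 clk=0
t4.Δ1 s5=1 s2=0 s10=0 s4=1 s0=1 s9=0 s1=1 s7=1 s8=1 s3=0 s6=0 clk=1
t4.Δ2 s5=1 s2=0 s10=0 s4=1 s0=1 s9=0 s1=1 s7=1 s8=1 s3=0 s6=1 clk=1
t5.Δ0 s5=1 s2=0 s10=0 s4=1 s0=1 s9=0 s1=1 s7=1 s8=1 s3=0 s6=1 clk=1
t5.Δ1 s5=1 s2=0 s10=1 s4=1 s0=1 s9=0 s1=1 s7=1 s8=1 s3=0 s6=1 clk=0
t5.Δ2 s5=1 s2=0 s10=1 s4=1 s0=1 s9=1 s1=1 s7=1 s8=1 s3=0 s6=1 clk=0
t6.Δ0 s5=1 s2=0 s10=1 s4=1 s0=1 s9=1 s1=1 s7=1 s8=1 s3=0 s6=1 clk=0
t6.Δ1 s5=1 s2=0 s10=1 s4=1 s0=1 s9=1 s1=1 s7=1 s8=1 s3=0 s6=1 clk=1
t7.Δ0 s5=1 s2=0 s10=1 s4=1 s0=1 s9=1 s1=1 s7=1 s8=1 s3=0 s6=1 clk=1
t7.Δ1 s5=1 s2=0 s10=0 s4=1 s0=0 s9=1 s1=1 s7=1 s8=0 s3=0 s6=1 clk=0
t7.Δ2 s5=1 s2=0 s10=0 s4=1 s0=0 s9=0 s1=1 s7=1 s8=0 s3=0 s6=1 clk=0
t7.Δ3 s5=1 s2=0 s10=0 s4=1 s0=0 s9=0 s1=0 s7=1 s8=0 s3=0 s6=1 clk=0
t7.Δ4 s5=1 s2=0 s10=0 s4=0 s0=0 s9=0 s1=0 s7=1 s8=0 s3=0 s6=1 clk=0
t8.Δ0 s5=1 s2=0 s10=0 s4=0 s0=0 s9=0 s1=0 s7=1 s8=0 s3=0 s6=1 clk=0
t8.Δ1 s5=1 s2=0 s10=0 s4=0 s0=0 s9=0 s1=0 s7=1 s8=0 s3=0 s6=1 clk=1
t8.Δ2 s5=1 s2=0 s10=0 s4=0 s0=0 s9=0 s1=0 s7=0 s8=0 s3=0 s6=0 clk=1
t9.Δ0 s5=1 s2=0 s10=0 s4=0 s0=0 s9=0 s1=0 s7=0 s8=0 s3=0 s6=0 clk=1
t9.Δ1 s5=1 s2=0 s10=0 s4=0 s0=0 s9=0 s1=0 s7=0 s8=0 s3=0 s6=0 clk=0
t10.Δ0 s5=1 s2=0 s10=0 s4=0 s0=0 s9=0 s1=0 s7=0 s8=0 s3=0 s6=0 clk=0
t10.Δ1 s5=1 s2=0 s10=0 s4=0 s0=0 s9=0 s1=0 s7=0 s8=0 s3=0 s6=0 clk=1
t11.Δ0 s5=1 s2=0 s10=0 s4=0 s0=0 s9=0 s1=0 s7=0 s8=0 s3=0 s6=0 clk=1
t11.Δ1 s5=1 s2=0 s10=0 s4=0 s0=0 s9=0 s1=0 s7=0 s8=1 s3=0 s6=0 clk=0
t12.Δ0 s5=1 s2=0 s10=0 s4=0 s0=0 s9=0 s1=0 s7=0 s8=1 s3=0 s6=0 clk=0
t12.Δ1 s5=1 s2=0 s10=0 s4=0 s0=0 s9=0 s1=0 s7=0 s8=1 s3=0 s6=0 clk=1
t12.Δ2 s5=1 s2=0 s10=0 s4=0 s0=0 s9=0 s1=0 s7=0 s8=1 s3=0 s6=1 clk=1
t13.Δ0 s5=1 s2=0 s10=0 s4=0 s0=0 s9=0 s1=0 s7=0 s8=1 s3=0 s6=1 clk=1
t13.Δ1 s5=1 s2=0 s10=1 s4=0 s0=0 s9=0 s1=0 s7=0 s8=1 s3=0 s6=1 clk=0
t13.Δ2 s5=1 s2=0 s10=1 s4=0 s0=0 s9=1 s1=0 s7=0 s8=1 s3=0 s6=1 clk=0
t13.Δ3 s5=1 s2=0 s10=1 s4=0 s0=0 s9=1 s1=1 s7=0 s8=1 s3=0 s6=1 clk=0
t13.Δ4 s5=1 s2=0 s10=1 s4=1 s0=0 s9=1 s1=1 s7=0 s8=1 s3=0 s6=1 clk=0
t14.Δ0 s5=1 s2=0 s10=1 s4=1 s0=0 s9=1 s1=1 s7=0 s8=1 s3=0 s6=1 clk=0
t14.Δ1 s5=1 s2=0 s10=1 s4=1 s0=0 s9=1 s1=1 s7=0 s8=1 s3=0 s6=1 clk=1
t14.Δ2 s5=1 s2=0 s10=1 s4=1 s0=0 s9=1 s1=1 s7=1 s8=1 s3=0 s6=1 clk=1
t15.Δ0 s5=1 s2=0 s10=1 s4=1 s0=0 s9=1 s1=1 s7=1 s8=1 s3=0 s6=1 clk=1
t15.Δ1 s5=1 s2=0 s10=0 s4=1 s0=1 s9=1 s1=1 s7=1 s8=0 s3=0 s6=1 clk=0
t15.Δ2 s5=1 s2=0 s10=0 s4=1 s0=1 s9=0 s1=1 s7=1 s8=0 s3=0 s6=1 clk=0
t16.Δ0 s5=1 s2=0 s10=0 s4=1 s0=1 s9=0 s1=1 s7=1 s8=0 s3=0 s6=1 clk=0
t16.Δ1 s5=1 s2=0 s10=0 s4=1 s0=1 s9=0 s1=1 s7=1 s8=0 s3=0 s6=1 clk=1
t16.Δ2 s5=1 s2=0 s10=0 s4=1 s0=1 s9=0 s1=1 s7=1 s8=0 s3=0 s6=0 clk=1
t17.Δ0 s5=1 s2=0 s10=0 s4=1 s0=1 s9=0 s1=1 s7=1 s8=0 s3=0 s6=0 clk=1
t17.Δ1 s5=1 s2=0 s10=0 s4=1 s0=1 s9=0 s1=1 s7=1 s8=0 s3=0 s6=0 clk=0

0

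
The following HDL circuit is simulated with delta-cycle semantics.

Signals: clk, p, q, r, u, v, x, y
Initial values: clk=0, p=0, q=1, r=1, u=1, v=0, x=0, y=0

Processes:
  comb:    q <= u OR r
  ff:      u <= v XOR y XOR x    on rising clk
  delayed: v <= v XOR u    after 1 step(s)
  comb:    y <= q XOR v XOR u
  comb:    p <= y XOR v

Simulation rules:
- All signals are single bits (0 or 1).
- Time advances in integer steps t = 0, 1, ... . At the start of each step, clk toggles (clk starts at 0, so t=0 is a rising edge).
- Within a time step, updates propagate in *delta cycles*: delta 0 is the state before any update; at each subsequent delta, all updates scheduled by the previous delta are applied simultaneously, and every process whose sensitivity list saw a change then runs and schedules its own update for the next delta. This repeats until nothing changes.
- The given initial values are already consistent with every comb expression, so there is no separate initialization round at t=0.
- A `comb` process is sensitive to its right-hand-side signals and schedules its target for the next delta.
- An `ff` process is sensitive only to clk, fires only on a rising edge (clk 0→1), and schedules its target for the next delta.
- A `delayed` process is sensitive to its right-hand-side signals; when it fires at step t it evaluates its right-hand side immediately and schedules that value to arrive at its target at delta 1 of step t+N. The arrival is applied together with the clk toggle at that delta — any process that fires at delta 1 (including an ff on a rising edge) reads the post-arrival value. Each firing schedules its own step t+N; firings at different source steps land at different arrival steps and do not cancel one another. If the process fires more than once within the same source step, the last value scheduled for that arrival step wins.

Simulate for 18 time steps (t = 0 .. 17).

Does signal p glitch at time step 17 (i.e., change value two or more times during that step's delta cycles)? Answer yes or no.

yes

t=0 Δ0: r=1 u=1 y=0 p=0 clk=0 q=1 x=0 v=0
  Δ1: clk:0→1
  Δ2: u:1→0
  Δ3: y:0→1
  Δ4: p:0→1
  (4Δ to stable)
t=1 Δ0: r=1 u=0 y=1 p=1 clk=1 q=1 x=0 v=0
  Δ1: clk:1→0
  (1Δ to stable)
t=2 Δ0: r=1 u=0 y=1 p=1 clk=0 q=1 x=0 v=0
  Δ1: clk:0→1
  Δ2: u:0→1
  Δ3: y:1→0
  Δ4: p:1→0
  (4Δ to stable)
t=3 Δ0: r=1 u=1 y=0 p=0 clk=1 q=1 x=0 v=0
  Δ1: clk:1→0, v:0→1
  Δ2: y:0→1, p:0→1
  Δ3: p:1→0
  (3Δ to stable)
t=4 Δ0: r=1 u=1 y=1 p=0 clk=0 q=1 x=0 v=1
  Δ1: clk:0→1, v:1→0
  Δ2: y:1→0, p:0→1
  Δ3: p:1→0
  (3Δ to stable)
t=5 Δ0: r=1 u=1 y=0 p=0 clk=1 q=1 x=0 v=0
  Δ1: clk:1→0, v:0→1
  Δ2: y:0→1, p:0→1
  Δ3: p:1→0
  (3Δ to stable)
t=6 Δ0: r=1 u=1 y=1 p=0 clk=0 q=1 x=0 v=1
  Δ1: clk:0→1, v:1→0
  Δ2: y:1→0, p:0→1
  Δ3: p:1→0
  (3Δ to stable)
t=7 Δ0: r=1 u=1 y=0 p=0 clk=1 q=1 x=0 v=0
  Δ1: clk:1→0, v:0→1
  Δ2: y:0→1, p:0→1
  Δ3: p:1→0
  (3Δ to stable)
t=8 Δ0: r=1 u=1 y=1 p=0 clk=0 q=1 x=0 v=1
  Δ1: clk:0→1, v:1→0
  Δ2: y:1→0, p:0→1
  Δ3: p:1→0
  (3Δ to stable)
t=9 Δ0: r=1 u=1 y=0 p=0 clk=1 q=1 x=0 v=0
  Δ1: clk:1→0, v:0→1
  Δ2: y:0→1, p:0→1
  Δ3: p:1→0
  (3Δ to stable)
t=10 Δ0: r=1 u=1 y=1 p=0 clk=0 q=1 x=0 v=1
  Δ1: clk:0→1, v:1→0
  Δ2: y:1→0, p:0→1
  Δ3: p:1→0
  (3Δ to stable)
t=11 Δ0: r=1 u=1 y=0 p=0 clk=1 q=1 x=0 v=0
  Δ1: clk:1→0, v:0→1
  Δ2: y:0→1, p:0→1
  Δ3: p:1→0
  (3Δ to stable)
t=12 Δ0: r=1 u=1 y=1 p=0 clk=0 q=1 x=0 v=1
  Δ1: clk:0→1, v:1→0
  Δ2: y:1→0, p:0→1
  Δ3: p:1→0
  (3Δ to stable)
t=13 Δ0: r=1 u=1 y=0 p=0 clk=1 q=1 x=0 v=0
  Δ1: clk:1→0, v:0→1
  Δ2: y:0→1, p:0→1
  Δ3: p:1→0
  (3Δ to stable)
t=14 Δ0: r=1 u=1 y=1 p=0 clk=0 q=1 x=0 v=1
  Δ1: clk:0→1, v:1→0
  Δ2: y:1→0, p:0→1
  Δ3: p:1→0
  (3Δ to stable)
t=15 Δ0: r=1 u=1 y=0 p=0 clk=1 q=1 x=0 v=0
  Δ1: clk:1→0, v:0→1
  Δ2: y:0→1, p:0→1
  Δ3: p:1→0
  (3Δ to stable)
t=16 Δ0: r=1 u=1 y=1 p=0 clk=0 q=1 x=0 v=1
  Δ1: clk:0→1, v:1→0
  Δ2: y:1→0, p:0→1
  Δ3: p:1→0
  (3Δ to stable)
t=17 Δ0: r=1 u=1 y=0 p=0 clk=1 q=1 x=0 v=0
  Δ1: clk:1→0, v:0→1
  Δ2: y:0→1, p:0→1
  Δ3: p:1→0
  (3Δ to stable)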